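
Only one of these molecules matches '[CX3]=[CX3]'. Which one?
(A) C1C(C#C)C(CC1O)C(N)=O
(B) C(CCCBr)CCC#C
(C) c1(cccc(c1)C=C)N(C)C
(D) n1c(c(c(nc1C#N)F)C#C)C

[CX3]=[CX3] describes a non-aromatic C=C double bond between two sp2 carbons (an alkene).
(A) has an ethynyl group (-C#CH) but the C-C bond is a triple bond, not a double bond.
(B) has an ethynyl group (-C#CH) but the C-C bond is a triple bond, not a double bond.
(C) contains a vinyl group (-CH=CH2), which satisfies every atom and bond constraint.
(D) has an ethynyl group (-C#CH) but the C-C bond is a triple bond, not a double bond.
So the answer is (C).

C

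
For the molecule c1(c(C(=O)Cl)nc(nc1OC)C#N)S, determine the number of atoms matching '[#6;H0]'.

The query [#6;H0] means: any carbon with no attached hydrogen.
Check the 14 heavy atoms by environment: 2× n (aromatic, H0) → no; 4× c (aromatic, H0) → match; 2× C (H0) → match; 1× N (H0) → no; 2× O (H0) → no; 1× Cl (H0) → no; 1× C (H3) → no; 1× S (H1) → no.
Summing the matching environments: 4 + 2 = 6 matching atoms.

6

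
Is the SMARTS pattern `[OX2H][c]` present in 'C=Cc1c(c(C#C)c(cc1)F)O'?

The pattern [OX2H][c] describes a hydroxyl oxygen attached to an aromatic carbon — a phenol.
The molecule carries a hydroxyl group (-OH), whose atoms satisfy every constraint of the query, so the pattern matches.

Yes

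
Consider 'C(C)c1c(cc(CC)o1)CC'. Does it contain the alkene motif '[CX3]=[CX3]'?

The pattern [CX3]=[CX3] describes a non-aromatic C=C double bond between two sp2 carbons — an alkene.
The closest candidate here is an ethyl group (-CH2CH3), but its C-C bond is a single bond between CX4 carbons, not CX3=CX3. No other fragment satisfies the full query, so there is no match.

No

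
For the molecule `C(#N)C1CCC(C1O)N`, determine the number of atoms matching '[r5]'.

The query [r5] means: r5 matches atoms in a five-membered ring.
Check the 9 heavy atoms by environment: 5× C (in 5-ring) → match; 1× C (acyclic) → no; 2× N (acyclic) → no; 1× O (acyclic) → no.
That gives 5 matching atoms.

5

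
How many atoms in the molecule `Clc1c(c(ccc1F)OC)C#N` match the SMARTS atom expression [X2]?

The query [X2] means: any atom with exactly two total connections (bonds + H).
Check the 12 heavy atoms by environment: 6× c (aromatic, X3) → no; 1× C (X2) → match; 1× N (X1) → no; 1× Cl (X1) → no; 1× O (X2) → match; 1× C (X4) → no; 1× F (X1) → no.
Summing the matching environments: 1 + 1 = 2 matching atoms.

2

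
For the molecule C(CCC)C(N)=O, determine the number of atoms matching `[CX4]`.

4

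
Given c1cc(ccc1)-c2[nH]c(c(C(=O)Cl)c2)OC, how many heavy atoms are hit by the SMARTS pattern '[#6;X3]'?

11

The query [#6;X3] means: any carbon (aromatic or not) with three total connections.
Check the 16 heavy atoms by environment: 1× n (aromatic, X3) → no; 10× c (aromatic, X3) → match; 1× O (X2) → no; 1× C (X4) → no; 1× C (X3) → match; 1× O (X1) → no; 1× Cl (X1) → no.
Summing the matching environments: 10 + 1 = 11 matching atoms.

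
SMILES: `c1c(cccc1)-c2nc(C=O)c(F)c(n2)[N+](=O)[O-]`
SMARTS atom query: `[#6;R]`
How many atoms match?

10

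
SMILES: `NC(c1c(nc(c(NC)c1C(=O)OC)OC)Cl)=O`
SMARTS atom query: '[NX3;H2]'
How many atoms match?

1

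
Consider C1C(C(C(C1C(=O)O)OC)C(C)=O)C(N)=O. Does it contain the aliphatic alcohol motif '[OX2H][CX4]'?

No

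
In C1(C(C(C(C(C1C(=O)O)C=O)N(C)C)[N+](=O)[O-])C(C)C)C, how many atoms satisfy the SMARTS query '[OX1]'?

4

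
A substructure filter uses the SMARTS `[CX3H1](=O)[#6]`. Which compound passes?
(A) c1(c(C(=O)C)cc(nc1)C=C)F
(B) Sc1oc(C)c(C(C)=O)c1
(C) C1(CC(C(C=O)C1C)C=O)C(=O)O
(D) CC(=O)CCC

C

[CX3H1](=O)[#6] describes an sp2 carbon with one H, double-bonded to O and single-bonded to carbon (an aldehyde).
(A) has an acetyl/ketone group (-C(=O)CH3) but the carbonyl carbon has H0 (two carbon neighbours), not H1.
(B) has an acetyl/ketone group (-C(=O)CH3) but the carbonyl carbon has H0 (two carbon neighbours), not H1.
(C) contains an aldehyde (-CHO), which satisfies every atom and bond constraint.
(D) has an acetyl/ketone group (-C(=O)CH3) but the carbonyl carbon has H0 (two carbon neighbours), not H1.
So the answer is (C).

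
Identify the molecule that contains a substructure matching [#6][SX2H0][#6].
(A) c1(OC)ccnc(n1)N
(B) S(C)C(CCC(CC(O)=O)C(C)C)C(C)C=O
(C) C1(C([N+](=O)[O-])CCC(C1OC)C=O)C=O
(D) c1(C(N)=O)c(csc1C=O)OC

[#6][SX2H0][#6] describes an aliphatic sulfur bridging two carbons with no H on the sulfur (a thioether).
(A) has a methoxy ether (-OCH3) but the bridging atom is O, not S.
(B) contains a methylthio ether (-SCH3), which satisfies every atom and bond constraint.
(C) has a methoxy ether (-OCH3) but the bridging atom is O, not S.
(D) has a methoxy ether (-OCH3) but the bridging atom is O, not S.
So the answer is (B).

B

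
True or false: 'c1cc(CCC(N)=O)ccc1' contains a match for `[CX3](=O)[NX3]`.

True

The pattern [CX3](=O)[NX3] describes a carbonyl carbon bonded to a trivalent nitrogen — an amide.
The molecule carries a primary amide (-C(=O)NH2), whose atoms satisfy every constraint of the query, so the pattern matches.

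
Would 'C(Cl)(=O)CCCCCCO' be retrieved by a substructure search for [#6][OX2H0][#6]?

No

The pattern [#6][OX2H0][#6] describes an aliphatic oxygen bridging two carbons with no H on the oxygen — an ether.
The closest candidate here is a hydroxyl group (-OH), but the oxygen has H1, not H0 bridging two carbons. No other fragment satisfies the full query, so there is no match.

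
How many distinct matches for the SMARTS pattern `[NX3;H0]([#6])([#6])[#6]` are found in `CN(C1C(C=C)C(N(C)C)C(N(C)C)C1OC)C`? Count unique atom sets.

3

[NX3;H0]([#6])([#6])[#6] is the SMARTS for a tertiary amine: a trivalent nitrogen with no H, bonded to three carbons.
The molecule carries 3 separate instances of a dimethylamino group (-N(CH3)2) meeting every constraint; each maps to a distinct set of atoms, giving 3 matches.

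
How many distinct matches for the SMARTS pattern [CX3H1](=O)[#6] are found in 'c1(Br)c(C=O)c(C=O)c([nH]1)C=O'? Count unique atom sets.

3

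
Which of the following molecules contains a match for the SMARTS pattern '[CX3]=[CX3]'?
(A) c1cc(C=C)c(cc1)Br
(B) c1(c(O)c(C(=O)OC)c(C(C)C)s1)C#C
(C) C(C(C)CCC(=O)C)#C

A

[CX3]=[CX3] describes a non-aromatic C=C double bond between two sp2 carbons (an alkene).
(A) contains a vinyl group (-CH=CH2), which satisfies every atom and bond constraint.
(B) has an ethynyl group (-C#CH) but the C-C bond is a triple bond, not a double bond.
(C) has an ethynyl group (-C#CH) but the C-C bond is a triple bond, not a double bond.
So the answer is (A).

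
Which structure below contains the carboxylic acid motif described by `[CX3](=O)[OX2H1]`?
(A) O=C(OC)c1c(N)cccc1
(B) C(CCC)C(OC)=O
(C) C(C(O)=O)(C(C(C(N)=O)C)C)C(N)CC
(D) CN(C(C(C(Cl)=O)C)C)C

C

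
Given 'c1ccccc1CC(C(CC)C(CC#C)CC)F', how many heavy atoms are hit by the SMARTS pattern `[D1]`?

The query [D1] means: atom with exactly one heavy-atom neighbour (degree 1).
Check the 18 heavy atoms by environment: 5× C (D2) → no; 3× C (D3) → no; 1× F (D1) → match; 3× C (D1) → match; 1× c (aromatic, D3) → no; 5× c (aromatic, D2) → no.
Summing the matching environments: 1 + 3 = 4 matching atoms.

4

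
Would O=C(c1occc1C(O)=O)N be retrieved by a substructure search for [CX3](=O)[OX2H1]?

The pattern [CX3](=O)[OX2H1] describes an sp2 carbon double-bonded to O and single-bonded to an -OH oxygen — a carboxylic acid.
The molecule carries a carboxylic acid group (-C(=O)OH), whose atoms satisfy every constraint of the query, so the pattern matches.

Yes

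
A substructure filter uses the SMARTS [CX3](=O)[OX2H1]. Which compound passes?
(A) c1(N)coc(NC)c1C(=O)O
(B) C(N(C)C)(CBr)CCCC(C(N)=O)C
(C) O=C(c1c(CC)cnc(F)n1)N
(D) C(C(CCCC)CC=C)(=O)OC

[CX3](=O)[OX2H1] describes an sp2 carbon double-bonded to O and single-bonded to an -OH oxygen (a carboxylic acid).
(A) contains a carboxylic acid group (-C(=O)OH), which satisfies every atom and bond constraint.
(B) has a primary amide (-C(=O)NH2) but the carbonyl is bonded to N, not to an -OH oxygen.
(C) has a primary amide (-C(=O)NH2) but the carbonyl is bonded to N, not to an -OH oxygen.
(D) has a methyl-ester group (-C(=O)OCH3) but the singly-bonded O has no H (OX2H0, not OX2H1).
So the answer is (A).

A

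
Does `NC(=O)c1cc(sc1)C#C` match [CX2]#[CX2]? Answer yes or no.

The pattern [CX2]#[CX2] describes a carbon-carbon triple bond — an alkyne.
The molecule carries an ethynyl group (-C#CH), whose atoms satisfy every constraint of the query, so the pattern matches.

Yes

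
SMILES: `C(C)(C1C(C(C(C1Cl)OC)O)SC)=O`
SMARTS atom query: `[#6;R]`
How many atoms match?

The query [#6;R] means: carbon that is part of a ring.
Check the 14 heavy atoms by environment: 5× C (in 5-ring) → match; 3× O (acyclic) → no; 4× C (acyclic) → no; 1× Cl (acyclic) → no; 1× S (acyclic) → no.
That gives 5 matching atoms.

5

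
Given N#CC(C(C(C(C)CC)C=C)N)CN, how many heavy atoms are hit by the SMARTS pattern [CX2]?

The query [CX2] means: C with X2: aliphatic carbon with exactly 2 total connections.
Check the 14 heavy atoms by environment: 8× C (X4) → no; 2× C (X3) → no; 2× N (X3) → no; 1× C (X2) → match; 1× N (X1) → no.
That gives 1 matching atom.

1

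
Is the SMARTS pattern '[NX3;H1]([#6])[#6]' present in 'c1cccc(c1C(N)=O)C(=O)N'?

No

The pattern [NX3;H1]([#6])[#6] describes a trivalent nitrogen with one H, bonded to two carbons — a secondary amine.
The closest candidate here is a primary amide (-C(=O)NH2), but the -C(=O)NH2 nitrogen has H2, not H1. No other fragment satisfies the full query, so there is no match.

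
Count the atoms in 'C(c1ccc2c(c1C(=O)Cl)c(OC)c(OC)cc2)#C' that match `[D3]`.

7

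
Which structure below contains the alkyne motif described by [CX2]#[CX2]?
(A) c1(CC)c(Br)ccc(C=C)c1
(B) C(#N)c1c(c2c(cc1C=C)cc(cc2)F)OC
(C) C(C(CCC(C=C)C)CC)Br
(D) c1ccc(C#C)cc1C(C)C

[CX2]#[CX2] describes a carbon-carbon triple bond (an alkyne).
(A) has a vinyl group (-CH=CH2) but the C=C is a double bond; both carbons are CX3, not CX2.
(B) has a vinyl group (-CH=CH2) but the C=C is a double bond; both carbons are CX3, not CX2.
(C) has a vinyl group (-CH=CH2) but the C=C is a double bond; both carbons are CX3, not CX2.
(D) contains an ethynyl group (-C#CH), which satisfies every atom and bond constraint.
So the answer is (D).

D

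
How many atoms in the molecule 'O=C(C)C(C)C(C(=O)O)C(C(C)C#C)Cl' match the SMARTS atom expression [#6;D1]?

4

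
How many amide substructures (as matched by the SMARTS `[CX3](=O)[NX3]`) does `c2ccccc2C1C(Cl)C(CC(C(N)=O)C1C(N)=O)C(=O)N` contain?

3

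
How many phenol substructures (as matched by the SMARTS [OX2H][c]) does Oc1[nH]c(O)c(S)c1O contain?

[OX2H][c] is the SMARTS for a phenol: a hydroxyl oxygen attached to an aromatic carbon.
The molecule carries 3 separate instances of a hydroxyl group (-OH) meeting every constraint; each maps to a distinct set of atoms, giving 3 matches.

3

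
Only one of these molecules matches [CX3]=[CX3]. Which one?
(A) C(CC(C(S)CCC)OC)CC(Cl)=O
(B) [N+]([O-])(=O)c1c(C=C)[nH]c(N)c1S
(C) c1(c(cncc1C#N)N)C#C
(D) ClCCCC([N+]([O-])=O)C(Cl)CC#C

B

[CX3]=[CX3] describes a non-aromatic C=C double bond between two sp2 carbons (an alkene).
(A) has an ethyl group (-CH2CH3) but its C-C bond is a single bond between CX4 carbons, not CX3=CX3.
(B) contains a vinyl group (-CH=CH2), which satisfies every atom and bond constraint.
(C) has an ethynyl group (-C#CH) but the C-C bond is a triple bond, not a double bond.
(D) has an ethynyl group (-C#CH) but the C-C bond is a triple bond, not a double bond.
So the answer is (B).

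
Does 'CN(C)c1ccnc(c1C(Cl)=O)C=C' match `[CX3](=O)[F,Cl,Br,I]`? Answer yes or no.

The pattern [CX3](=O)[F,Cl,Br,I] describes a carbonyl carbon bonded to a halogen — an acyl halide.
The molecule carries an acyl chloride (-C(=O)Cl), whose atoms satisfy every constraint of the query, so the pattern matches.

Yes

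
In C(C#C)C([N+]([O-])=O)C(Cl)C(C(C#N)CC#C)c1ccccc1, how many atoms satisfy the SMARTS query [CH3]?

The query [CH3] means: aliphatic carbon with exactly three hydrogens.
Check the 22 heavy atoms by environment: 2× C (H2) → no; 6× C (H1) → no; 3× C (H0) → no; 1× Cl (H0) → no; 1× N (charge +1, H0) → no; 1× O (charge -1, H0) → no; 1× O (H0) → no; 1× c (aromatic, H0) → no; 5× c (aromatic, H1) → no; 1× N (H0) → no.
No environment satisfies the query, so 0 matching atoms.

0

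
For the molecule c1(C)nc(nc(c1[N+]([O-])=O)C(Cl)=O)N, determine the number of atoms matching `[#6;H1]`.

0

The query [#6;H1] means: any carbon bearing exactly one hydrogen.
Check the 14 heavy atoms by environment: 2× n (aromatic, H0) → no; 4× c (aromatic, H0) → no; 1× N (charge +1, H0) → no; 1× O (charge -1, H0) → no; 2× O (H0) → no; 1× C (H3) → no; 1× N (H2) → no; 1× C (H0) → no; 1× Cl (H0) → no.
No environment satisfies the query, so 0 matching atoms.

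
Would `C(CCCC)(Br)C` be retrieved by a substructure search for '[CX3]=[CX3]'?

No

The pattern [CX3]=[CX3] describes a non-aromatic C=C double bond between two sp2 carbons — an alkene.
The closest candidate here is an ethyl group (-CH2CH3), but its C-C bond is a single bond between CX4 carbons, not CX3=CX3. No other fragment satisfies the full query, so there is no match.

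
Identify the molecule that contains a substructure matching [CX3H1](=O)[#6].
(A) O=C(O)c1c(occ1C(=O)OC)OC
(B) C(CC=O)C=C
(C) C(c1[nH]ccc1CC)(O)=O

B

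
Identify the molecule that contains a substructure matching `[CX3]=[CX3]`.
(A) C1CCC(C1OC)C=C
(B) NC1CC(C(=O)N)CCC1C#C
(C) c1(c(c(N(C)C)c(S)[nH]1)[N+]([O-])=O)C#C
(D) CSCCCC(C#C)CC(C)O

A

[CX3]=[CX3] describes a non-aromatic C=C double bond between two sp2 carbons (an alkene).
(A) contains a vinyl group (-CH=CH2), which satisfies every atom and bond constraint.
(B) has an ethynyl group (-C#CH) but the C-C bond is a triple bond, not a double bond.
(C) has an ethynyl group (-C#CH) but the C-C bond is a triple bond, not a double bond.
(D) has an ethynyl group (-C#CH) but the C-C bond is a triple bond, not a double bond.
So the answer is (A).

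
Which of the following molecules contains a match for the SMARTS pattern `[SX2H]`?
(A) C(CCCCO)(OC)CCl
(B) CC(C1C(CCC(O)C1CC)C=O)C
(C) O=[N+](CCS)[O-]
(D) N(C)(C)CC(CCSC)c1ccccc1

C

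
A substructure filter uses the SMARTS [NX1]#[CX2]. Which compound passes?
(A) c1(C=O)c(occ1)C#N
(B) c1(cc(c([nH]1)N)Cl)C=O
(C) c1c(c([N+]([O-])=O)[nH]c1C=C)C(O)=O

A

[NX1]#[CX2] describes a nitrogen triple-bonded to a two-connected carbon (a nitrile).
(A) contains a nitrile (-C#N), which satisfies every atom and bond constraint.
(B) has a primary amino group (-NH2) but the nitrogen is NX3 (three connections), not NX1 triple-bonded.
(C) has a nitro group (-[N+](=O)[O-]) but there is no C#N triple bond.
So the answer is (A).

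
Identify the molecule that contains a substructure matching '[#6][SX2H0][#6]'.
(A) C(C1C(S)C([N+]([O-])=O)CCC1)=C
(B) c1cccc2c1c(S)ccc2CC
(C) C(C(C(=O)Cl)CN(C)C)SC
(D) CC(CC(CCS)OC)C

[#6][SX2H0][#6] describes an aliphatic sulfur bridging two carbons with no H on the sulfur (a thioether).
(A) has a thiol (-SH) but the sulfur has H1, not H0 bridging two carbons.
(B) has a thiol (-SH) but the sulfur has H1, not H0 bridging two carbons.
(C) contains a methylthio ether (-SCH3), which satisfies every atom and bond constraint.
(D) has a methoxy ether (-OCH3) but the bridging atom is O, not S.
So the answer is (C).

C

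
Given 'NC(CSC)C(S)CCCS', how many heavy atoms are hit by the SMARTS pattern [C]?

Check the 11 heavy atoms by environment: 7× C → match; 1× N → no; 3× S → no.
That gives 7 matching atoms.

7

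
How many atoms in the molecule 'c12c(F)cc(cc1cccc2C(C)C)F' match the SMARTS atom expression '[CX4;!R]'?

Check the 15 heavy atoms by environment: 10× c (aromatic, X3, in 6-ring) → no; 3× C (X4, acyclic) → match; 2× F (X1, acyclic) → no.
That gives 3 matching atoms.

3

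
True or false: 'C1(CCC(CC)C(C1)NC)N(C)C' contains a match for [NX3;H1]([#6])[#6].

The pattern [NX3;H1]([#6])[#6] describes a trivalent nitrogen with one H, bonded to two carbons — a secondary amine.
The molecule carries an N-methylamino group (-NHCH3), whose atoms satisfy every constraint of the query, so the pattern matches.

True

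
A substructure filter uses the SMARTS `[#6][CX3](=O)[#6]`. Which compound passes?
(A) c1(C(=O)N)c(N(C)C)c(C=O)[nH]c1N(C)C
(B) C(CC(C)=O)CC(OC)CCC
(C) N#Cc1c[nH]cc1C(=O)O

[#6][CX3](=O)[#6] describes a carbonyl carbon (no H) flanked by two carbons (a ketone).
(A) has a primary amide (-C(=O)NH2) but one neighbour of the carbonyl carbon is N, not C.
(B) contains an acetyl/ketone group (-C(=O)CH3), which satisfies every atom and bond constraint.
(C) has a carboxylic acid group (-C(=O)OH) but one neighbour of the carbonyl carbon is O, not C.
So the answer is (B).

B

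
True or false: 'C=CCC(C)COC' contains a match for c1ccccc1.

False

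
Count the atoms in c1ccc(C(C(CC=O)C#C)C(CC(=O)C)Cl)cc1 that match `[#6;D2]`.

9

Check the 19 heavy atoms by environment: 4× C (D2) → match; 4× C (D3) → no; 1× c (aromatic, D3) → no; 5× c (aromatic, D2) → match; 2× O (D1) → no; 2× C (D1) → no; 1× Cl (D1) → no.
Summing the matching environments: 4 + 5 = 9 matching atoms.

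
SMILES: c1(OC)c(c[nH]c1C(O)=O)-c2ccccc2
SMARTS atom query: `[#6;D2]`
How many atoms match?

6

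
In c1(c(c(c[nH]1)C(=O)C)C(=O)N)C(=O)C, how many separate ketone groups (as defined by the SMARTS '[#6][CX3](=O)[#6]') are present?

2

[#6][CX3](=O)[#6] is the SMARTS for a ketone: a carbonyl carbon (no H) flanked by two carbons.
The molecule carries 2 separate instances of an acetyl/ketone group (-C(=O)CH3) meeting every constraint; each maps to a distinct set of atoms, giving 2 matches.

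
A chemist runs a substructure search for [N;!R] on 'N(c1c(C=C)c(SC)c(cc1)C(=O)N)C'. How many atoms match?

The query [N;!R] means: aliphatic nitrogen not in a ring.
Check the 15 heavy atoms by environment: 6× c (aromatic, in 6-ring) → no; 5× C (acyclic) → no; 1× O (acyclic) → no; 2× N (acyclic) → match; 1× S (acyclic) → no.
That gives 2 matching atoms.

2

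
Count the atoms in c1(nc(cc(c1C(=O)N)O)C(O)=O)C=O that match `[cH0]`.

4

The query [cH0] means: aromatic carbon with no attached hydrogen (substituted or ring-fusion).
Check the 15 heavy atoms by environment: 1× n (aromatic, H0) → no; 4× c (aromatic, H0) → match; 1× c (aromatic, H1) → no; 2× C (H0) → no; 3× O (H0) → no; 2× O (H1) → no; 1× C (H1) → no; 1× N (H2) → no.
That gives 4 matching atoms.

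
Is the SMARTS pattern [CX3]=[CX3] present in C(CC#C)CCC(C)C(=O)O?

The pattern [CX3]=[CX3] describes a non-aromatic C=C double bond between two sp2 carbons — an alkene.
The closest candidate here is an ethynyl group (-C#CH), but the C-C bond is a triple bond, not a double bond. No other fragment satisfies the full query, so there is no match.

No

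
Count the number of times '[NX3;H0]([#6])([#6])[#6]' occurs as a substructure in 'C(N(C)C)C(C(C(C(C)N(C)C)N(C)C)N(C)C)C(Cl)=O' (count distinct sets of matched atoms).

4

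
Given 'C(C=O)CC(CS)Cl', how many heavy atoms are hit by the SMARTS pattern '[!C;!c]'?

3

Check the 8 heavy atoms by environment: 5× C → no; 1× Cl → match; 1× O → match; 1× S → match.
Summing the matching environments: 1 + 1 + 1 = 3 matching atoms.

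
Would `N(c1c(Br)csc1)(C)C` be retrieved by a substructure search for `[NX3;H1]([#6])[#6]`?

No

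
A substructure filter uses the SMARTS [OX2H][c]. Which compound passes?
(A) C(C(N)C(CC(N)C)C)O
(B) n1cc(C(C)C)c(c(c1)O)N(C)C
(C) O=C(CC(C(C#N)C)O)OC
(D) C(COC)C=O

B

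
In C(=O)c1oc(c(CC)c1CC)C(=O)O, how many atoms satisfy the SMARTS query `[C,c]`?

The query [C,c] means: comma = OR; matches aliphatic or aromatic carbon — same as #6.
Check the 14 heavy atoms by environment: 1× o (aromatic) → no; 4× c (aromatic) → match; 6× C → match; 3× O → no.
Summing the matching environments: 4 + 6 = 10 matching atoms.

10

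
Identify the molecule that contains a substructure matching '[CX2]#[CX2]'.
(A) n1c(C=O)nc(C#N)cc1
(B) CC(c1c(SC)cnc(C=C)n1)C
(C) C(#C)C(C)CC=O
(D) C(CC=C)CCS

[CX2]#[CX2] describes a carbon-carbon triple bond (an alkyne).
(A) has a nitrile (-C#N) but the triple bond is C#N, not C#C.
(B) has a vinyl group (-CH=CH2) but the C=C is a double bond; both carbons are CX3, not CX2.
(C) contains an ethynyl group (-C#CH), which satisfies every atom and bond constraint.
(D) has a vinyl group (-CH=CH2) but the C=C is a double bond; both carbons are CX3, not CX2.
So the answer is (C).

C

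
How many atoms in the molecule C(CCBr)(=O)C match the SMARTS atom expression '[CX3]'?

1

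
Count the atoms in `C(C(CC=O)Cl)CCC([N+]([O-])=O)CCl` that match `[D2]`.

The query [D2] means: atom with exactly two heavy-atom neighbours.
Check the 14 heavy atoms by environment: 6× C (D2) → match; 2× C (D3) → no; 2× Cl (D1) → no; 2× O (D1) → no; 1× N (charge +1, D3) → no; 1× O (charge -1, D1) → no.
That gives 6 matching atoms.

6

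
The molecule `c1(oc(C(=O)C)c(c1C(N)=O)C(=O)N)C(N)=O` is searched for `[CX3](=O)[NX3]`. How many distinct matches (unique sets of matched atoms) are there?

[CX3](=O)[NX3] is the SMARTS for an amide: a carbonyl carbon bonded to a trivalent nitrogen.
The molecule carries 3 separate instances of a primary amide (-C(=O)NH2) meeting every constraint; each maps to a distinct set of atoms, giving 3 matches.

3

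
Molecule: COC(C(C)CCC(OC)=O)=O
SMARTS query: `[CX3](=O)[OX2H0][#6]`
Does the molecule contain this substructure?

Yes

The pattern [CX3](=O)[OX2H0][#6] describes a carbonyl carbon bonded to an oxygen that is itself bonded to carbon (no H on that O) — an ester.
The molecule carries a methyl-ester group (-C(=O)OCH3), whose atoms satisfy every constraint of the query, so the pattern matches.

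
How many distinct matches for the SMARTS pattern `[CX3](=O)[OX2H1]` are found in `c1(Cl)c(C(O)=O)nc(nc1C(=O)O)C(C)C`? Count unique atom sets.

[CX3](=O)[OX2H1] is the SMARTS for a carboxylic acid: an sp2 carbon double-bonded to O and single-bonded to an -OH oxygen.
The molecule carries 2 separate instances of a carboxylic acid group (-C(=O)OH) meeting every constraint; each maps to a distinct set of atoms, giving 2 matches.

2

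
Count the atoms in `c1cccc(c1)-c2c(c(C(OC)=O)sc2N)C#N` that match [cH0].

5

The query [cH0] means: aromatic carbon with no attached hydrogen (substituted or ring-fusion).
Check the 18 heavy atoms by environment: 1× s (aromatic, H0) → no; 5× c (aromatic, H0) → match; 2× C (H0) → no; 2× O (H0) → no; 1× C (H3) → no; 1× N (H0) → no; 5× c (aromatic, H1) → no; 1× N (H2) → no.
That gives 5 matching atoms.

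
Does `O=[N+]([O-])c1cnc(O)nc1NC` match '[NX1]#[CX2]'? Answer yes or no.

The pattern [NX1]#[CX2] describes a nitrogen triple-bonded to a two-connected carbon — a nitrile.
The closest candidate here is a nitro group (-[N+](=O)[O-]), but there is no C#N triple bond. No other fragment satisfies the full query, so there is no match.

No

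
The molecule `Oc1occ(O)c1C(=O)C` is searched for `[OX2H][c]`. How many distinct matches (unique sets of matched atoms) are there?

2

[OX2H][c] is the SMARTS for a phenol: a hydroxyl oxygen attached to an aromatic carbon.
The molecule carries 2 separate instances of a hydroxyl group (-OH) meeting every constraint; each maps to a distinct set of atoms, giving 2 matches.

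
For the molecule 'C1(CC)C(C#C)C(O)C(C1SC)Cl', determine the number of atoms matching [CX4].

8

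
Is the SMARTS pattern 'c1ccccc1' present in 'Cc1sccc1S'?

The pattern c1ccccc1 describes six aromatic carbons in a ring — a benzene ring.
The closest candidate here is a methyl group (-CH3), but no six-membered all-carbon aromatic ring is present. No other fragment satisfies the full query, so there is no match.

No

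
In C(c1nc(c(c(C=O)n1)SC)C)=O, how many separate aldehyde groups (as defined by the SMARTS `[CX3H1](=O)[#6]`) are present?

2

[CX3H1](=O)[#6] is the SMARTS for an aldehyde: an sp2 carbon with one H, double-bonded to O and single-bonded to carbon.
The molecule carries 2 separate instances of an aldehyde (-CHO) meeting every constraint; each maps to a distinct set of atoms, giving 2 matches.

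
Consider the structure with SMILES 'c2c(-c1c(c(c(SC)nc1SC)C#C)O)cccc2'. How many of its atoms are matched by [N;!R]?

Check the 19 heavy atoms by environment: 1× n (aromatic, in 6-ring) → no; 11× c (aromatic, in 6-ring) → no; 2× S (acyclic) → no; 4× C (acyclic) → no; 1× O (acyclic) → no.
No environment satisfies the query, so 0 matching atoms.

0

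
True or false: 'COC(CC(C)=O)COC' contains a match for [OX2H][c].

False

The pattern [OX2H][c] describes a hydroxyl oxygen attached to an aromatic carbon — a phenol.
The closest candidate here is a methoxy ether (-OCH3), but the oxygen has H0, not H1. No other fragment satisfies the full query, so there is no match.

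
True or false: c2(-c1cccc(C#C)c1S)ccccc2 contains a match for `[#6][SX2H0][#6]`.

False

The pattern [#6][SX2H0][#6] describes an aliphatic sulfur bridging two carbons with no H on the sulfur — a thioether.
The closest candidate here is a thiol (-SH), but the sulfur has H1, not H0 bridging two carbons. No other fragment satisfies the full query, so there is no match.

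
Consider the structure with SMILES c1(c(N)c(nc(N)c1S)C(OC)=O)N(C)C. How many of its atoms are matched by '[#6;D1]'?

3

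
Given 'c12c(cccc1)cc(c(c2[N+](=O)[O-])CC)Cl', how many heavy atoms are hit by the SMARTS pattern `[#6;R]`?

10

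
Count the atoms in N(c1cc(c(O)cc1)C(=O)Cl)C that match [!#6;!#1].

Check the 12 heavy atoms by environment: 6× c (aromatic) → no; 2× C → no; 2× O → match; 1× Cl → match; 1× N → match.
Summing the matching environments: 2 + 1 + 1 = 4 matching atoms.

4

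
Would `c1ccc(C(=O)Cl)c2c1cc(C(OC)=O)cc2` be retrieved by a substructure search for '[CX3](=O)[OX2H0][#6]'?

Yes

The pattern [CX3](=O)[OX2H0][#6] describes a carbonyl carbon bonded to an oxygen that is itself bonded to carbon (no H on that O) — an ester.
The molecule carries a methyl-ester group (-C(=O)OCH3), whose atoms satisfy every constraint of the query, so the pattern matches.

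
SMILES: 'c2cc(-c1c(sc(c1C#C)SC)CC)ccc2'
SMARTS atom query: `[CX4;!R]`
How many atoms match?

The query [CX4;!R] means: aliphatic carbon with four total connections, not in a ring.
Check the 17 heavy atoms by environment: 1× s (aromatic, X2, in 5-ring) → no; 4× c (aromatic, X3, in 5-ring) → no; 1× S (X2, acyclic) → no; 3× C (X4, acyclic) → match; 6× c (aromatic, X3, in 6-ring) → no; 2× C (X2, acyclic) → no.
That gives 3 matching atoms.

3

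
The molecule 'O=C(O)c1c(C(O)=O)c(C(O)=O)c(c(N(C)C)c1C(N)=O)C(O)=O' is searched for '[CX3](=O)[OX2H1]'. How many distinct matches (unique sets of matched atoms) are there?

[CX3](=O)[OX2H1] is the SMARTS for a carboxylic acid: an sp2 carbon double-bonded to O and single-bonded to an -OH oxygen.
The molecule carries 4 separate instances of a carboxylic acid group (-C(=O)OH) meeting every constraint; each maps to a distinct set of atoms, giving 4 matches.

4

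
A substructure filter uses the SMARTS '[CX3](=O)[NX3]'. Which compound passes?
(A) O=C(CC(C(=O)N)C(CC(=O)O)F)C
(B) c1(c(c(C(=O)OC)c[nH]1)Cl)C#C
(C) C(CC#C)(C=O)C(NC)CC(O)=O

[CX3](=O)[NX3] describes a carbonyl carbon bonded to a trivalent nitrogen (an amide).
(A) contains a primary amide (-C(=O)NH2), which satisfies every atom and bond constraint.
(B) has a methyl-ester group (-C(=O)OCH3) but the carbonyl is bonded to O, not to an NX3 nitrogen.
(C) has a carboxylic acid group (-C(=O)OH) but the carbonyl is bonded to O, not to an NX3 nitrogen.
So the answer is (A).

A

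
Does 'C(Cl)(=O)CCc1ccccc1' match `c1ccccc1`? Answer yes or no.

The pattern c1ccccc1 describes six aromatic carbons in a ring — a benzene ring.
The molecule carries a phenyl ring, whose atoms satisfy every constraint of the query, so the pattern matches.

Yes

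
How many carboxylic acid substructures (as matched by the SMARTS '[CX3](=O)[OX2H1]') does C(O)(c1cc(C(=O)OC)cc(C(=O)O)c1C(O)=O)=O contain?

3

[CX3](=O)[OX2H1] is the SMARTS for a carboxylic acid: an sp2 carbon double-bonded to O and single-bonded to an -OH oxygen.
The molecule carries 3 separate instances of a carboxylic acid group (-C(=O)OH) meeting every constraint; each maps to a distinct set of atoms, giving 3 matches.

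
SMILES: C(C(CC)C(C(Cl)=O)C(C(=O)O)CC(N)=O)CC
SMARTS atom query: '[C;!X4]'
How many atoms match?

3

Check the 18 heavy atoms by environment: 9× C (X4) → no; 3× C (X3) → match; 3× O (X1) → no; 1× N (X3) → no; 1× Cl (X1) → no; 1× O (X2) → no.
That gives 3 matching atoms.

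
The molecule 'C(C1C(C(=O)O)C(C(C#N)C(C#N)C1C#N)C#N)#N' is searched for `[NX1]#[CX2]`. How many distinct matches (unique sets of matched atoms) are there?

5

[NX1]#[CX2] is the SMARTS for a nitrile: a nitrogen triple-bonded to a two-connected carbon.
The molecule carries 5 separate instances of a nitrile (-C#N) meeting every constraint; each maps to a distinct set of atoms, giving 5 matches.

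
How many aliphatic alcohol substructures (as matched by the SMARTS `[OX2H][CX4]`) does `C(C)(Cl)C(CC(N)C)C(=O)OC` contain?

[OX2H][CX4] is the SMARTS for an aliphatic alcohol: a hydroxyl oxygen bound to an sp3 (X4) carbon.
No fragment in the molecule satisfies every constraint, giving 0 matches.

0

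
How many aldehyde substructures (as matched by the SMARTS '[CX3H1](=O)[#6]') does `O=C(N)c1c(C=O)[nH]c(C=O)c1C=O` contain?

3

[CX3H1](=O)[#6] is the SMARTS for an aldehyde: an sp2 carbon with one H, double-bonded to O and single-bonded to carbon.
The molecule carries 3 separate instances of an aldehyde (-CHO) meeting every constraint; each maps to a distinct set of atoms, giving 3 matches.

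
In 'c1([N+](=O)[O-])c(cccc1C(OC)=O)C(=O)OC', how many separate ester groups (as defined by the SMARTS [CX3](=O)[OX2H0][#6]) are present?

2

[CX3](=O)[OX2H0][#6] is the SMARTS for an ester: a carbonyl carbon bonded to an oxygen that is itself bonded to carbon (no H on that O).
The molecule carries 2 separate instances of a methyl-ester group (-C(=O)OCH3) meeting every constraint; each maps to a distinct set of atoms, giving 2 matches.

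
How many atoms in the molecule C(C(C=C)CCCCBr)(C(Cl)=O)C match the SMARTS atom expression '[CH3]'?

1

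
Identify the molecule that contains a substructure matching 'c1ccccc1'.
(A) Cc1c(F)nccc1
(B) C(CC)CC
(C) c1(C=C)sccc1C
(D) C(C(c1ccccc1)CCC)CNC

c1ccccc1 describes six aromatic carbons in a ring (a benzene ring).
(A) has a methyl group (-CH3) but no six-membered all-carbon aromatic ring is present.
(B) has a methyl group (-CH3) but no six-membered all-carbon aromatic ring is present.
(C) has a methyl group (-CH3) but no six-membered all-carbon aromatic ring is present.
(D) contains a phenyl ring, which satisfies every atom and bond constraint.
So the answer is (D).

D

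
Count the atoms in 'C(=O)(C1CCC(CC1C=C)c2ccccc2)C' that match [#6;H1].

The query [#6;H1] means: any carbon bearing exactly one hydrogen.
Check the 17 heavy atoms by environment: 4× C (H1) → match; 4× C (H2) → no; 1× c (aromatic, H0) → no; 5× c (aromatic, H1) → match; 1× C (H0) → no; 1× O (H0) → no; 1× C (H3) → no.
Summing the matching environments: 4 + 5 = 9 matching atoms.

9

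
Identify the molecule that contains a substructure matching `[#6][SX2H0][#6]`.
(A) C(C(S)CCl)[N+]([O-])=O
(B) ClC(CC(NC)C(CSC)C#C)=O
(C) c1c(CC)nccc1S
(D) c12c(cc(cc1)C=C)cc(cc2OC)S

[#6][SX2H0][#6] describes an aliphatic sulfur bridging two carbons with no H on the sulfur (a thioether).
(A) has a thiol (-SH) but the sulfur has H1, not H0 bridging two carbons.
(B) contains a methylthio ether (-SCH3), which satisfies every atom and bond constraint.
(C) has a thiol (-SH) but the sulfur has H1, not H0 bridging two carbons.
(D) has a methoxy ether (-OCH3) but the bridging atom is O, not S.
So the answer is (B).

B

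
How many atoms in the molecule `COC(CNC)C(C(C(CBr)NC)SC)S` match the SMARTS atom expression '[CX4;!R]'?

Check the 16 heavy atoms by environment: 10× C (X4, acyclic) → match; 1× Br (X1, acyclic) → no; 2× N (X3, acyclic) → no; 2× S (X2, acyclic) → no; 1× O (X2, acyclic) → no.
That gives 10 matching atoms.

10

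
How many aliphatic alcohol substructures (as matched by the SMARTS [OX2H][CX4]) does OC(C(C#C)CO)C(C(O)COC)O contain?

[OX2H][CX4] is the SMARTS for an aliphatic alcohol: a hydroxyl oxygen bound to an sp3 (X4) carbon.
The molecule carries 4 separate instances of a hydroxyl group (-OH) meeting every constraint; each maps to a distinct set of atoms, giving 4 matches.

4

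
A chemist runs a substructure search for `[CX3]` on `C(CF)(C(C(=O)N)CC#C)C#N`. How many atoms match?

1

The query [CX3] means: C with X3: aliphatic carbon with exactly 3 total connections.
Check the 12 heavy atoms by environment: 4× C (X4) → no; 1× C (X3) → match; 1× O (X1) → no; 1× N (X3) → no; 3× C (X2) → no; 1× N (X1) → no; 1× F (X1) → no.
That gives 1 matching atom.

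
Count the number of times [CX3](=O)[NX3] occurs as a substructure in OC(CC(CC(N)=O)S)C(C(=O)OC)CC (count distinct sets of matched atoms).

1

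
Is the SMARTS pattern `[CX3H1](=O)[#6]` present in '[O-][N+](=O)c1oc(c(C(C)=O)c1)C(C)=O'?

No

The pattern [CX3H1](=O)[#6] describes an sp2 carbon with one H, double-bonded to O and single-bonded to carbon — an aldehyde.
The closest candidate here is an acetyl/ketone group (-C(=O)CH3), but the carbonyl carbon has H0 (two carbon neighbours), not H1. No other fragment satisfies the full query, so there is no match.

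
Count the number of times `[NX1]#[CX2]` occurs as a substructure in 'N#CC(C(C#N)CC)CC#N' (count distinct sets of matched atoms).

[NX1]#[CX2] is the SMARTS for a nitrile: a nitrogen triple-bonded to a two-connected carbon.
The molecule carries 3 separate instances of a nitrile (-C#N) meeting every constraint; each maps to a distinct set of atoms, giving 3 matches.

3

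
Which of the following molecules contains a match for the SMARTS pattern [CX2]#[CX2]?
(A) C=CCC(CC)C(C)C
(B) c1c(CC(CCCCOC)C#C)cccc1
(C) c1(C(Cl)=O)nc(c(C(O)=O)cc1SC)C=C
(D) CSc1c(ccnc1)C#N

B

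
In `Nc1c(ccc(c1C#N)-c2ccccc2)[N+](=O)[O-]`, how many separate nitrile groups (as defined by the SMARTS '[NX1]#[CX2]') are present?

[NX1]#[CX2] is the SMARTS for a nitrile: a nitrogen triple-bonded to a two-connected carbon.
Exactly one fragment in the molecule meets all constraints, giving 1 match.

1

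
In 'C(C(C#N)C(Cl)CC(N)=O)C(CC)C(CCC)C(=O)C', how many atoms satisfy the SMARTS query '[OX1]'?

The query [OX1] means: aliphatic oxygen with one total connection — typically a carbonyl =O or an oxide.
Check the 20 heavy atoms by environment: 12× C (X4) → no; 1× Cl (X1) → no; 1× C (X2) → no; 1× N (X1) → no; 2× C (X3) → no; 2× O (X1) → match; 1× N (X3) → no.
That gives 2 matching atoms.

2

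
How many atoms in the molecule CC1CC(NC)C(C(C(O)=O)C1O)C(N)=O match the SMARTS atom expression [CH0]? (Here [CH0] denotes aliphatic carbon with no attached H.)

2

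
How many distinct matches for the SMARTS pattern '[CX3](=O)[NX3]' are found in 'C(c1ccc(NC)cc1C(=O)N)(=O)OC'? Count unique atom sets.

[CX3](=O)[NX3] is the SMARTS for an amide: a carbonyl carbon bonded to a trivalent nitrogen.
Exactly one fragment in the molecule meets all constraints, giving 1 match.

1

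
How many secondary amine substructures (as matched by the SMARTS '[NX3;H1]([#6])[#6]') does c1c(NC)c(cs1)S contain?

[NX3;H1]([#6])[#6] is the SMARTS for a secondary amine: a trivalent nitrogen with one H, bonded to two carbons.
Exactly one fragment in the molecule meets all constraints, giving 1 match.

1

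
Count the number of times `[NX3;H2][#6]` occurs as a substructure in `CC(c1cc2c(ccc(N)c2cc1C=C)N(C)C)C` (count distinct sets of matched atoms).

[NX3;H2][#6] is the SMARTS for a primary amine: a trivalent nitrogen with two H attached to carbon.
Exactly one fragment in the molecule meets all constraints, giving 1 match.

1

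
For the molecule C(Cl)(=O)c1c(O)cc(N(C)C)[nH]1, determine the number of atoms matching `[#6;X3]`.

The query [#6;X3] means: any carbon (aromatic or not) with three total connections.
Check the 12 heavy atoms by environment: 1× n (aromatic, X3) → no; 4× c (aromatic, X3) → match; 1× N (X3) → no; 2× C (X4) → no; 1× O (X2) → no; 1× C (X3) → match; 1× O (X1) → no; 1× Cl (X1) → no.
Summing the matching environments: 4 + 1 = 5 matching atoms.

5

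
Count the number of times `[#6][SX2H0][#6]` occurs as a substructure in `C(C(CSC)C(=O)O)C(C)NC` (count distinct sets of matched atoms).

1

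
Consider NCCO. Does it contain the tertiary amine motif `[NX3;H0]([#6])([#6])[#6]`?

No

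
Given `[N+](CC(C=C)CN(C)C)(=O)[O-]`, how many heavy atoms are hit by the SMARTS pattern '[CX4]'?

The query [CX4] means: C with X4: aliphatic carbon with exactly 4 total connections (bonds + H).
Check the 11 heavy atoms by environment: 5× C (X4) → match; 1× N (X3) → no; 1× N (charge +1, X3) → no; 1× O (charge -1, X1) → no; 1× O (X1) → no; 2× C (X3) → no.
That gives 5 matching atoms.

5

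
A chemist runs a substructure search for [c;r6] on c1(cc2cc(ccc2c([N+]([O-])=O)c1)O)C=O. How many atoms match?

10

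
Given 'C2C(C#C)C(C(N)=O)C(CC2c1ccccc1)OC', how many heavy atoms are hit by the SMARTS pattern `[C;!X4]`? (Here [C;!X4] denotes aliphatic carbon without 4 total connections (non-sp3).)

3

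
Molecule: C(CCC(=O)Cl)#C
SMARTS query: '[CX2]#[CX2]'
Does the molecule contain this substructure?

The pattern [CX2]#[CX2] describes a carbon-carbon triple bond — an alkyne.
The molecule carries an ethynyl group (-C#CH), whose atoms satisfy every constraint of the query, so the pattern matches.

Yes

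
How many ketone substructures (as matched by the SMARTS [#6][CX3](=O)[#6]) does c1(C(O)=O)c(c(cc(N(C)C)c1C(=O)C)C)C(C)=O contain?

2

[#6][CX3](=O)[#6] is the SMARTS for a ketone: a carbonyl carbon (no H) flanked by two carbons.
The molecule carries 2 separate instances of an acetyl/ketone group (-C(=O)CH3) meeting every constraint; each maps to a distinct set of atoms, giving 2 matches.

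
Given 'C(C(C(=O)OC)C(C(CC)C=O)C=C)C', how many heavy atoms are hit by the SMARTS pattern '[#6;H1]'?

5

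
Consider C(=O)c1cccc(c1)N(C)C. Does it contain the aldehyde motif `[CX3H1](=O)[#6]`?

The pattern [CX3H1](=O)[#6] describes an sp2 carbon with one H, double-bonded to O and single-bonded to carbon — an aldehyde.
The molecule carries an aldehyde (-CHO), whose atoms satisfy every constraint of the query, so the pattern matches.

Yes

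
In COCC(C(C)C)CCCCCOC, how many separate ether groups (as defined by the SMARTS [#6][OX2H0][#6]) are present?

[#6][OX2H0][#6] is the SMARTS for an ether: an aliphatic oxygen bridging two carbons with no H on the oxygen.
The molecule carries 2 separate instances of a methoxy ether (-OCH3) meeting every constraint; each maps to a distinct set of atoms, giving 2 matches.

2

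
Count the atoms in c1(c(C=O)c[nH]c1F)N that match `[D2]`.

3

Check the 9 heavy atoms by environment: 1× n (aromatic, D2) → match; 3× c (aromatic, D3) → no; 1× c (aromatic, D2) → match; 1× C (D2) → match; 1× O (D1) → no; 1× N (D1) → no; 1× F (D1) → no.
Summing the matching environments: 1 + 1 + 1 = 3 matching atoms.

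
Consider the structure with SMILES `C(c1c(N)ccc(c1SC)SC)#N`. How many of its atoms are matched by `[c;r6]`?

Check the 13 heavy atoms by environment: 6× c (aromatic, in 6-ring) → match; 3× C (acyclic) → no; 2× N (acyclic) → no; 2× S (acyclic) → no.
That gives 6 matching atoms.

6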